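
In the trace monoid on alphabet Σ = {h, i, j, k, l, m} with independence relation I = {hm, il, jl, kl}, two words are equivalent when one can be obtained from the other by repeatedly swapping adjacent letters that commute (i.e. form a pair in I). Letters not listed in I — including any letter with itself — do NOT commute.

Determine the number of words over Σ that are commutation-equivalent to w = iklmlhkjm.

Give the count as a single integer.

piece 0:i — minimal
piece 1:k rests on {0:i}
piece 2:l — minimal
piece 3:m rests on {1:k, 2:l}
piece 4:l rests on {3:m}
piece 5:h rests on {4:l}
piece 6:k rests on {5:h}
piece 7:j rests on {6:k}
piece 8:m rests on {7:j}
minimal pieces: {0:i, 2:l}
ways to finish when only these pieces remain (= sum over removing one remaining piece with nothing left below it):
  1 left: {8}→1
  2 left: {7,8}→1
  3 left: {6,7,8}→1
  4 left: {5,6,7,8}→1
  5 left: {4,5,6,7,8}→1
  6 left: {3,4,5,6,7,8}→1
  7 left: {1,3,4,5,6,7,8}→1  {2,3,4,5,6,7,8}→1
  placing 0:i first → 2 extensions
  placing 2:l first → 1 extensions
total linear extensions = 3

3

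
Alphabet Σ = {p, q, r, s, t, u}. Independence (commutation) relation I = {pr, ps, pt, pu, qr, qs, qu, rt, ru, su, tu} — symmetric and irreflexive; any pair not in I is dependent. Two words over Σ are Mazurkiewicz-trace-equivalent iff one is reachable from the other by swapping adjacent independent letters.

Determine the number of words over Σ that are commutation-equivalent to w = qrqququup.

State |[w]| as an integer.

504

piece 0:q — minimal
piece 1:r — minimal
piece 2:q rests on {0:q}
piece 3:q rests on {2:q}
piece 4:u — minimal
piece 5:q rests on {3:q}
piece 6:u rests on {4:u}
piece 7:u rests on {6:u}
piece 8:p rests on {5:q}
minimal pieces: {0:q, 1:r, 4:u}
ways to finish when only these pieces remain (= sum over removing one remaining piece with nothing left below it):
  1 left: {1}→1  {7}→1  {8}→1
  2 left: {1,7}→2  {1,8}→2  {5,8}→1  {6,7}→1  {7,8}→2
  3 left: {1,5,8}→3  {1,6,7}→3  {1,7,8}→6  {3,5,8}→1  {4,6,7}→1  {5,7,8}→3  {6,7,8}→3
  4 left: {1,3,5,8}→4  {1,4,6,7}→4  {1,5,7,8}→12  {1,6,7,8}→12  {2,3,5,8}→1  {3,5,7,8}→4  {4,6,7,8}→4  {5,6,7,8}→6
  5 left: {0,2,3,5,8}→1  {1,2,3,5,8}→5  {1,3,5,7,8}→20  {1,4,6,7,8}→20  {1,5,6,7,8}→30  {2,3,5,7,8}→5  {3,5,6,7,8}→10  {4,5,6,7,8}→10
  6 left: {0,1,2,3,5,8}→6  {0,2,3,5,7,8}→6  {1,2,3,5,7,8}→30  {1,3,5,6,7,8}→60  {1,4,5,6,7,8}→60  {2,3,5,6,7,8}→15  {3,4,5,6,7,8}→20
  7 left: {0,1,2,3,5,7,8}→42  {0,2,3,5,6,7,8}→21  {1,2,3,5,6,7,8}→105  {1,3,4,5,6,7,8}→140  {2,3,4,5,6,7,8}→35
  placing 0:q first → 280 extensions
  placing 1:r first → 56 extensions
  placing 4:u first → 168 extensions
total linear extensions = 504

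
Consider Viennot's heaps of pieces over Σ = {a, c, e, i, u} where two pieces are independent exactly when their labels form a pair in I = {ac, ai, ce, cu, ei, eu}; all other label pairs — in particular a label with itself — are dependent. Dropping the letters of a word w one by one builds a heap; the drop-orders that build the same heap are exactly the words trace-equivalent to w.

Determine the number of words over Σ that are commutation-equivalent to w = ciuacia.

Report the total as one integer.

9

drop 0:c onto floor
drop 1:i onto {0:c}
drop 2:u onto {1:i}
drop 3:a onto {2:u}
drop 4:c onto {1:i}
drop 5:i onto {2:u, 4:c}
drop 6:a onto {3:a}
ground layer = {0:c}
drop-orders for the pieces not yet dropped (sum over which currently-grounded one goes next):
  1 to go: {5} 1  {6} 1
  2 to go: {3,6} 1  {4,5} 1  {5,6} 2
  3 to go: {3,5,6} 3  {4,5,6} 3
  4 to go: {2,3,5,6} 3  {3,4,5,6} 6
  5 to go: {2,3,4,5,6} 9
  if 0:c drops first: 9 orders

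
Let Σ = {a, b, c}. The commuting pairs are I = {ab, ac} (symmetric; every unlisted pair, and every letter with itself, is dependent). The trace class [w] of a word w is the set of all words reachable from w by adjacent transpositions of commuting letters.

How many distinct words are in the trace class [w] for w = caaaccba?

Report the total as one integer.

70

drop 0:c onto floor
drop 1:a onto floor
drop 2:a onto {1:a}
drop 3:a onto {2:a}
drop 4:c onto {0:c}
drop 5:c onto {4:c}
drop 6:b onto {5:c}
drop 7:a onto {3:a}
ground layer = {0:c, 1:a}
drop-orders for the pieces not yet dropped (sum over which currently-grounded one goes next):
  1 to go: {6} 1  {7} 1
  2 to go: {3,7} 1  {5,6} 1  {6,7} 2
  3 to go: {2,3,7} 1  {3,6,7} 3  {4,5,6} 1  {5,6,7} 3
  4 to go: {0,4,5,6} 1  {1,2,3,7} 1  {2,3,6,7} 4  {3,5,6,7} 6  {4,5,6,7} 4
  5 to go: {0,4,5,6,7} 5  {1,2,3,6,7} 5  {2,3,5,6,7} 10  {3,4,5,6,7} 10
  6 to go: {0,3,4,5,6,7} 15  {1,2,3,5,6,7} 15  {2,3,4,5,6,7} 20
  if 0:c drops first: 35 orders
  if 1:a drops first: 35 orders
heap linearizations: 70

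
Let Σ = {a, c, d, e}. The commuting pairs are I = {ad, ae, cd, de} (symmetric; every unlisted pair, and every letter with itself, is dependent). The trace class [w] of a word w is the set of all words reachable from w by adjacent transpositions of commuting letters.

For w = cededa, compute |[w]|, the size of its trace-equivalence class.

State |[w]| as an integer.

45

drop 0:c onto floor
drop 1:e onto {0:c}
drop 2:d onto floor
drop 3:e onto {1:e}
drop 4:d onto {2:d}
drop 5:a onto {0:c}
ground layer = {0:c, 2:d}
drop-orders for the pieces not yet dropped (sum over which currently-grounded one goes next):
  1 to go: {3} 1  {4} 1  {5} 1
  2 to go: {1,3} 1  {2,4} 1  {3,4} 2  {3,5} 2  {4,5} 2
  3 to go: {1,3,4} 3  {1,3,5} 3  {2,3,4} 3  {2,4,5} 3  {3,4,5} 6
  4 to go: {0,1,3,5} 3  {1,2,3,4} 6  {1,3,4,5} 12  {2,3,4,5} 12
  if 0:c drops first: 30 orders
  if 2:d drops first: 15 orders
heap linearizations: 45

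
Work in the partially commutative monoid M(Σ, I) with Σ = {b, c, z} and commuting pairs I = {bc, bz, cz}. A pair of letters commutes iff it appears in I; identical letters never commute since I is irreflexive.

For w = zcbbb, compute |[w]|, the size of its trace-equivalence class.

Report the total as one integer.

20

drop 0:z onto floor
drop 1:c onto floor
drop 2:b onto floor
drop 3:b onto {2:b}
drop 4:b onto {3:b}
ground layer = {0:z, 1:c, 2:b}
drop-orders for the pieces not yet dropped (sum over which currently-grounded one goes next):
  1 to go: {0} 1  {1} 1  {4} 1
  2 to go: {0,1} 2  {0,4} 2  {1,4} 2  {3,4} 1
  3 to go: {0,1,4} 6  {0,3,4} 3  {1,3,4} 3  {2,3,4} 1
  if 0:z drops first: 4 orders
  if 1:c drops first: 4 orders
  if 2:b drops first: 12 orders
heap linearizations: 20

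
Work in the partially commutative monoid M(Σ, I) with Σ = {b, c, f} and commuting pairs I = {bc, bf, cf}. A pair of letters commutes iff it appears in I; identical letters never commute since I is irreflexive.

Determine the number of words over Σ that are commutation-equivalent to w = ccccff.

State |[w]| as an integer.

15

0(c) covers ∅
1(c) covers 0:c
2(c) covers 1:c
3(c) covers 2:c
4(f) covers ∅
5(f) covers 4:f
floor of heap: 0:c, 4:f
completions by unplaced set U, small U first (add the entries for U minus each lowest piece of U):
  |U|=1: {3}:1  {5}:1
  |U|=2: {2,3}:1  {3,5}:2  {4,5}:1
  |U|=3: {1,2,3}:1  {2,3,5}:3  {3,4,5}:3
  |U|=4: {0,1,2,3}:1  {1,2,3,5}:4  {2,3,4,5}:6
  start at 0(c): 10
  start at 4(f): 5
sum over floor = 15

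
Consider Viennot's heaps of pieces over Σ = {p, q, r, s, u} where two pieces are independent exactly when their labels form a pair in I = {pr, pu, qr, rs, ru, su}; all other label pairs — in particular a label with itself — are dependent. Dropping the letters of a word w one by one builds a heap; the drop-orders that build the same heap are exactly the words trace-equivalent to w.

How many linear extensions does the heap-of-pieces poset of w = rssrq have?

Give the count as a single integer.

piece 0:r — minimal
piece 1:s — minimal
piece 2:s rests on {1:s}
piece 3:r rests on {0:r}
piece 4:q rests on {2:s}
minimal pieces: {0:r, 1:s}
ways to finish when only these pieces remain (= sum over removing one remaining piece with nothing left below it):
  1 left: {3}→1  {4}→1
  2 left: {0,3}→1  {2,4}→1  {3,4}→2
  3 left: {0,3,4}→3  {1,2,4}→1  {2,3,4}→3
  placing 0:r first → 4 extensions
  placing 1:s first → 6 extensions
total linear extensions = 10

10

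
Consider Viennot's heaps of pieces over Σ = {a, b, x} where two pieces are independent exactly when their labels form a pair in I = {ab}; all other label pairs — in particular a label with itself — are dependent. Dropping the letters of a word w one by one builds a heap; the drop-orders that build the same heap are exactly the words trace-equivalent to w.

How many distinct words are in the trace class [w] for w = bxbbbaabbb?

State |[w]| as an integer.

piece 0:b — minimal
piece 1:x rests on {0:b}
piece 2:b rests on {1:x}
piece 3:b rests on {2:b}
piece 4:b rests on {3:b}
piece 5:a rests on {1:x}
piece 6:a rests on {5:a}
piece 7:b rests on {4:b}
piece 8:b rests on {7:b}
piece 9:b rests on {8:b}
minimal pieces: {0:b}
ways to finish when only these pieces remain (= sum over removing one remaining piece with nothing left below it):
  1 left: {6}→1  {9}→1
  2 left: {5,6}→1  {6,9}→2  {8,9}→1
  3 left: {5,6,9}→3  {6,8,9}→3  {7,8,9}→1
  4 left: {4,7,8,9}→1  {5,6,8,9}→6  {6,7,8,9}→4
  5 left: {3,4,7,8,9}→1  {4,6,7,8,9}→5  {5,6,7,8,9}→10
  6 left: {2,3,4,7,8,9}→1  {3,4,6,7,8,9}→6  {4,5,6,7,8,9}→15
  7 left: {2,3,4,6,7,8,9}→7  {3,4,5,6,7,8,9}→21
  8 left: {2,3,4,5,6,7,8,9}→28
  placing 0:b first → 28 extensions

28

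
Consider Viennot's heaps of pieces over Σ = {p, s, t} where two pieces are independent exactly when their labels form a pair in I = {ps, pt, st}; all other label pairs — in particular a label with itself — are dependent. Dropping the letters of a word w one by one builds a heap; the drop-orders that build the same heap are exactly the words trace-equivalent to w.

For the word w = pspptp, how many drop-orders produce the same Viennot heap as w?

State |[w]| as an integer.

piece 0:p — minimal
piece 1:s — minimal
piece 2:p rests on {0:p}
piece 3:p rests on {2:p}
piece 4:t — minimal
piece 5:p rests on {3:p}
minimal pieces: {0:p, 1:s, 4:t}
ways to finish when only these pieces remain (= sum over removing one remaining piece with nothing left below it):
  1 left: {1}→1  {4}→1  {5}→1
  2 left: {1,4}→2  {1,5}→2  {3,5}→1  {4,5}→2
  3 left: {1,3,5}→3  {1,4,5}→6  {2,3,5}→1  {3,4,5}→3
  4 left: {0,2,3,5}→1  {1,2,3,5}→4  {1,3,4,5}→12  {2,3,4,5}→4
  placing 0:p first → 20 extensions
  placing 1:s first → 5 extensions
  placing 4:t first → 5 extensions
total linear extensions = 30

30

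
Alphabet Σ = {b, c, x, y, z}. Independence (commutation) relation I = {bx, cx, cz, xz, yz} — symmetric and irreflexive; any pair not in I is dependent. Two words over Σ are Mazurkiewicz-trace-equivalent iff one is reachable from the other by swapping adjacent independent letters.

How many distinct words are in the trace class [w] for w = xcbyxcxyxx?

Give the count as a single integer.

0(x) covers ∅
1(c) covers ∅
2(b) covers 1:c
3(y) covers 0:x, 2:b
4(x) covers 3:y
5(c) covers 3:y
6(x) covers 4:x
7(y) covers 5:c, 6:x
8(x) covers 7:y
9(x) covers 8:x
floor of heap: 0:x, 1:c
completions by unplaced set U, small U first (add the entries for U minus each lowest piece of U):
  |U|=1: {9}:1
  |U|=2: {8,9}:1
  |U|=3: {7,8,9}:1
  |U|=4: {5,7,8,9}:1  {6,7,8,9}:1
  |U|=5: {4,6,7,8,9}:1  {5,6,7,8,9}:2
  |U|=6: {4,5,6,7,8,9}:3
  |U|=7: {3,4,5,6,7,8,9}:3
  |U|=8: {0,3,4,5,6,7,8,9}:3  {2,3,4,5,6,7,8,9}:3
  start at 0(x): 3
  start at 1(c): 6
sum over floor = 9

9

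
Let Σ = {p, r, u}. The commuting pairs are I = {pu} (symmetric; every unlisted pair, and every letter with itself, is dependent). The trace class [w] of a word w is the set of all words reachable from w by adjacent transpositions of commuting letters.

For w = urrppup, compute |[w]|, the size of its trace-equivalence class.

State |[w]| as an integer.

drop 0:u onto floor
drop 1:r onto {0:u}
drop 2:r onto {1:r}
drop 3:p onto {2:r}
drop 4:p onto {3:p}
drop 5:u onto {2:r}
drop 6:p onto {4:p}
ground layer = {0:u}
drop-orders for the pieces not yet dropped (sum over which currently-grounded one goes next):
  1 to go: {5} 1  {6} 1
  2 to go: {4,6} 1  {5,6} 2
  3 to go: {3,4,6} 1  {4,5,6} 3
  4 to go: {3,4,5,6} 4
  5 to go: {2,3,4,5,6} 4
  if 0:u drops first: 4 orders

4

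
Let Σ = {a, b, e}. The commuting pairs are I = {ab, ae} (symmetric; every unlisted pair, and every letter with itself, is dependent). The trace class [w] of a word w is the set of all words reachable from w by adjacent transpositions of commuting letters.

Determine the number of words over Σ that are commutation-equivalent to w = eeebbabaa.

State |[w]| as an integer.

84

piece 0:e — minimal
piece 1:e rests on {0:e}
piece 2:e rests on {1:e}
piece 3:b rests on {2:e}
piece 4:b rests on {3:b}
piece 5:a — minimal
piece 6:b rests on {4:b}
piece 7:a rests on {5:a}
piece 8:a rests on {7:a}
minimal pieces: {0:e, 5:a}
ways to finish when only these pieces remain (= sum over removing one remaining piece with nothing left below it):
  1 left: {6}→1  {8}→1
  2 left: {4,6}→1  {6,8}→2  {7,8}→1
  3 left: {3,4,6}→1  {4,6,8}→3  {5,7,8}→1  {6,7,8}→3
  4 left: {2,3,4,6}→1  {3,4,6,8}→4  {4,6,7,8}→6  {5,6,7,8}→4
  5 left: {1,2,3,4,6}→1  {2,3,4,6,8}→5  {3,4,6,7,8}→10  {4,5,6,7,8}→10
  6 left: {0,1,2,3,4,6}→1  {1,2,3,4,6,8}→6  {2,3,4,6,7,8}→15  {3,4,5,6,7,8}→20
  7 left: {0,1,2,3,4,6,8}→7  {1,2,3,4,6,7,8}→21  {2,3,4,5,6,7,8}→35
  placing 0:e first → 56 extensions
  placing 5:a first → 28 extensions
total linear extensions = 84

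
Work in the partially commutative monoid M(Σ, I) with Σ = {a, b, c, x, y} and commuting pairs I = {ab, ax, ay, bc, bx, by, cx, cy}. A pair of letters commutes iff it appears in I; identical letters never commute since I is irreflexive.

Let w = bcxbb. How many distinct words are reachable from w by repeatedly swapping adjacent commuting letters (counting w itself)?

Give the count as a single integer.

piece 0:b — minimal
piece 1:c — minimal
piece 2:x — minimal
piece 3:b rests on {0:b}
piece 4:b rests on {3:b}
minimal pieces: {0:b, 1:c, 2:x}
ways to finish when only these pieces remain (= sum over removing one remaining piece with nothing left below it):
  1 left: {1}→1  {2}→1  {4}→1
  2 left: {1,2}→2  {1,4}→2  {2,4}→2  {3,4}→1
  3 left: {0,3,4}→1  {1,2,4}→6  {1,3,4}→3  {2,3,4}→3
  placing 0:b first → 12 extensions
  placing 1:c first → 4 extensions
  placing 2:x first → 4 extensions
total linear extensions = 20

20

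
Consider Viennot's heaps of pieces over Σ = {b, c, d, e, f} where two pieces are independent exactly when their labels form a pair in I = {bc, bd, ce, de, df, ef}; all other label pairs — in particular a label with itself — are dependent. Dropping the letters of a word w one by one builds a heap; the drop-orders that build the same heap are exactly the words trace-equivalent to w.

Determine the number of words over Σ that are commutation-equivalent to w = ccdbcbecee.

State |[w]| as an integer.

0(c) covers ∅
1(c) covers 0:c
2(d) covers 1:c
3(b) covers ∅
4(c) covers 2:d
5(b) covers 3:b
6(e) covers 5:b
7(c) covers 4:c
8(e) covers 6:e
9(e) covers 8:e
floor of heap: 0:c, 3:b
completions by unplaced set U, small U first (add the entries for U minus each lowest piece of U):
  |U|=1: {7}:1  {9}:1
  |U|=2: {4,7}:1  {7,9}:2  {8,9}:1
  |U|=3: {2,4,7}:1  {4,7,9}:3  {6,8,9}:1  {7,8,9}:3
  |U|=4: {1,2,4,7}:1  {2,4,7,9}:4  {4,7,8,9}:6  {5,6,8,9}:1  {6,7,8,9}:4
  |U|=5: {0,1,2,4,7}:1  {1,2,4,7,9}:5  {2,4,7,8,9}:10  {3,5,6,8,9}:1  {4,6,7,8,9}:10  {5,6,7,8,9}:5
  |U|=6: {0,1,2,4,7,9}:6  {1,2,4,7,8,9}:15  {2,4,6,7,8,9}:20  {3,5,6,7,8,9}:6  {4,5,6,7,8,9}:15
  |U|=7: {0,1,2,4,7,8,9}:21  {1,2,4,6,7,8,9}:35  {2,4,5,6,7,8,9}:35  {3,4,5,6,7,8,9}:21
  |U|=8: {0,1,2,4,6,7,8,9}:56  {1,2,4,5,6,7,8,9}:70  {2,3,4,5,6,7,8,9}:56
  start at 0(c): 126
  start at 3(b): 126
sum over floor = 252

252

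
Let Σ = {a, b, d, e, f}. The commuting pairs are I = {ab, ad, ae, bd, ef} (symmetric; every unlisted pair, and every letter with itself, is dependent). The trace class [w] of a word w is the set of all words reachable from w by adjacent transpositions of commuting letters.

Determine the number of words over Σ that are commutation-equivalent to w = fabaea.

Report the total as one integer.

#0=f has no predecessor
#1=a depends on [0:f]
#2=b depends on [0:f]
#3=a depends on [1:a]
#4=e depends on [2:b]
#5=a depends on [3:a]
sources: [0:f]
N(rest) = Σ N(rest − s) over sources s of rest; N(one piece) = 1:
  size 1 → [4]=1  [5]=1
  size 2 → [2,4]=1  [3,5]=1  [4,5]=2
  size 3 → [1,3,5]=1  [2,4,5]=3  [3,4,5]=3
  size 4 → [1,3,4,5]=4  [2,3,4,5]=6
  first=0(f) contributes 10

10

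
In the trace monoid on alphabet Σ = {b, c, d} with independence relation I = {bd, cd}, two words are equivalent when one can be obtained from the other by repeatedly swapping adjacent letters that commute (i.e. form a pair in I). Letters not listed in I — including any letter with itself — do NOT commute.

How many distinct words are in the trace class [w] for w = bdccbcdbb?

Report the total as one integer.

36

drop 0:b onto floor
drop 1:d onto floor
drop 2:c onto {0:b}
drop 3:c onto {2:c}
drop 4:b onto {3:c}
drop 5:c onto {4:b}
drop 6:d onto {1:d}
drop 7:b onto {5:c}
drop 8:b onto {7:b}
ground layer = {0:b, 1:d}
drop-orders for the pieces not yet dropped (sum over which currently-grounded one goes next):
  1 to go: {6} 1  {8} 1
  2 to go: {1,6} 1  {6,8} 2  {7,8} 1
  3 to go: {1,6,8} 3  {5,7,8} 1  {6,7,8} 3
  4 to go: {1,6,7,8} 6  {4,5,7,8} 1  {5,6,7,8} 4
  5 to go: {1,5,6,7,8} 10  {3,4,5,7,8} 1  {4,5,6,7,8} 5
  6 to go: {1,4,5,6,7,8} 15  {2,3,4,5,7,8} 1  {3,4,5,6,7,8} 6
  7 to go: {0,2,3,4,5,7,8} 1  {1,3,4,5,6,7,8} 21  {2,3,4,5,6,7,8} 7
  if 0:b drops first: 28 orders
  if 1:d drops first: 8 orders
heap linearizations: 36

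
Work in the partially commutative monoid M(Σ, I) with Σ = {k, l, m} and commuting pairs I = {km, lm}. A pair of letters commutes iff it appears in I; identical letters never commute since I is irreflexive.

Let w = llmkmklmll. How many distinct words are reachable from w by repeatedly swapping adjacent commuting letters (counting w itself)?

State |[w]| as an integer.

#0=l has no predecessor
#1=l depends on [0:l]
#2=m has no predecessor
#3=k depends on [1:l]
#4=m depends on [2:m]
#5=k depends on [3:k]
#6=l depends on [5:k]
#7=m depends on [4:m]
#8=l depends on [6:l]
#9=l depends on [8:l]
sources: [0:l, 2:m]
N(rest) = Σ N(rest − s) over sources s of rest; N(one piece) = 1:
  size 1 → [7]=1  [9]=1
  size 2 → [4,7]=1  [7,9]=2  [8,9]=1
  size 3 → [2,4,7]=1  [4,7,9]=3  [6,8,9]=1  [7,8,9]=3
  size 4 → [2,4,7,9]=4  [4,7,8,9]=6  [5,6,8,9]=1  [6,7,8,9]=4
  size 5 → [2,4,7,8,9]=10  [3,5,6,8,9]=1  [4,6,7,8,9]=10  [5,6,7,8,9]=5
  size 6 → [1,3,5,6,8,9]=1  [2,4,6,7,8,9]=20  [3,5,6,7,8,9]=6  [4,5,6,7,8,9]=15
  size 7 → [0,1,3,5,6,8,9]=1  [1,3,5,6,7,8,9]=7  [2,4,5,6,7,8,9]=35  [3,4,5,6,7,8,9]=21
  size 8 → [0,1,3,5,6,7,8,9]=8  [1,3,4,5,6,7,8,9]=28  [2,3,4,5,6,7,8,9]=56
  first=0(l) contributes 84
  first=2(m) contributes 36
|[w]| = 120

120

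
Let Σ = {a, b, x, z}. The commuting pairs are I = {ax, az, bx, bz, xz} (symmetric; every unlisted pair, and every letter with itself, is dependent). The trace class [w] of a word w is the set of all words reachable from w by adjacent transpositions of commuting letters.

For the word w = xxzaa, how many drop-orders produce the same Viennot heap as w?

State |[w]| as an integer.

30

0(x) covers ∅
1(x) covers 0:x
2(z) covers ∅
3(a) covers ∅
4(a) covers 3:a
floor of heap: 0:x, 2:z, 3:a
completions by unplaced set U, small U first (add the entries for U minus each lowest piece of U):
  |U|=1: {1}:1  {2}:1  {4}:1
  |U|=2: {0,1}:1  {1,2}:2  {1,4}:2  {2,4}:2  {3,4}:1
  |U|=3: {0,1,2}:3  {0,1,4}:3  {1,2,4}:6  {1,3,4}:3  {2,3,4}:3
  start at 0(x): 12
  start at 2(z): 6
  start at 3(a): 12
sum over floor = 30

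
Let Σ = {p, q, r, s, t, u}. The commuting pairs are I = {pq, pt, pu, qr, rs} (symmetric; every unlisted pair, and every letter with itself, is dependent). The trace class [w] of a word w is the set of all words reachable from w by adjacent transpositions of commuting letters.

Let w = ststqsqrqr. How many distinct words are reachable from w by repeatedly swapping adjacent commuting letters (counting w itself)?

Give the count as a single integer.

drop 0:s onto floor
drop 1:t onto {0:s}
drop 2:s onto {1:t}
drop 3:t onto {2:s}
drop 4:q onto {3:t}
drop 5:s onto {4:q}
drop 6:q onto {5:s}
drop 7:r onto {3:t}
drop 8:q onto {6:q}
drop 9:r onto {7:r}
ground layer = {0:s}
drop-orders for the pieces not yet dropped (sum over which currently-grounded one goes next):
  1 to go: {8} 1  {9} 1
  2 to go: {6,8} 1  {7,9} 1  {8,9} 2
  3 to go: {5,6,8} 1  {6,8,9} 3  {7,8,9} 3
  4 to go: {4,5,6,8} 1  {5,6,8,9} 4  {6,7,8,9} 6
  5 to go: {4,5,6,8,9} 5  {5,6,7,8,9} 10
  6 to go: {4,5,6,7,8,9} 15
  7 to go: {3,4,5,6,7,8,9} 15
  8 to go: {2,3,4,5,6,7,8,9} 15
  if 0:s drops first: 15 orders

15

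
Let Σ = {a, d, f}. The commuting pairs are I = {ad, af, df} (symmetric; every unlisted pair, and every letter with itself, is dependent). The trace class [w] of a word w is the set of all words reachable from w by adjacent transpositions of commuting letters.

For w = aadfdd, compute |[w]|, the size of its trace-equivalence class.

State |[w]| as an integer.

#0=a has no predecessor
#1=a depends on [0:a]
#2=d has no predecessor
#3=f has no predecessor
#4=d depends on [2:d]
#5=d depends on [4:d]
sources: [0:a, 2:d, 3:f]
N(rest) = Σ N(rest − s) over sources s of rest; N(one piece) = 1:
  size 1 → [1]=1  [3]=1  [5]=1
  size 2 → [0,1]=1  [1,3]=2  [1,5]=2  [3,5]=2  [4,5]=1
  size 3 → [0,1,3]=3  [0,1,5]=3  [1,3,5]=6  [1,4,5]=3  [2,4,5]=1  [3,4,5]=3
  size 4 → [0,1,3,5]=12  [0,1,4,5]=6  [1,2,4,5]=4  [1,3,4,5]=12  [2,3,4,5]=4
  first=0(a) contributes 20
  first=2(d) contributes 30
  first=3(f) contributes 10
|[w]| = 60

60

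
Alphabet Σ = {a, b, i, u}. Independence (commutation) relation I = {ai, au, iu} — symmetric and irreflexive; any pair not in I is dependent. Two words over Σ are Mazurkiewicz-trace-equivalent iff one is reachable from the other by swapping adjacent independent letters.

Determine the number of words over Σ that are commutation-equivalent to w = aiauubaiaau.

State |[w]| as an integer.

piece 0:a — minimal
piece 1:i — minimal
piece 2:a rests on {0:a}
piece 3:u — minimal
piece 4:u rests on {3:u}
piece 5:b rests on {1:i, 2:a, 4:u}
piece 6:a rests on {5:b}
piece 7:i rests on {5:b}
piece 8:a rests on {6:a}
piece 9:a rests on {8:a}
piece 10:u rests on {5:b}
minimal pieces: {0:a, 1:i, 3:u}
ways to finish when only these pieces remain (= sum over removing one remaining piece with nothing left below it):
  1 left: {7}→1  {9}→1  {10}→1
  2 left: {7,9}→2  {7,10}→2  {8,9}→1  {9,10}→2
  3 left: {6,8,9}→1  {7,8,9}→3  {7,9,10}→6  {8,9,10}→3
  4 left: {6,7,8,9}→4  {6,8,9,10}→4  {7,8,9,10}→12
  5 left: {6,7,8,9,10}→20
  6 left: {5,6,7,8,9,10}→20
  7 left: {1,5,6,7,8,9,10}→20  {2,5,6,7,8,9,10}→20  {4,5,6,7,8,9,10}→20
  8 left: {0,2,5,6,7,8,9,10}→20  {1,2,5,6,7,8,9,10}→40  {1,4,5,6,7,8,9,10}→40  {2,4,5,6,7,8,9,10}→40  {3,4,5,6,7,8,9,10}→20
  9 left: {0,1,2,5,6,7,8,9,10}→60  {0,2,4,5,6,7,8,9,10}→60  {1,2,4,5,6,7,8,9,10}→120  {1,3,4,5,6,7,8,9,10}→60  {2,3,4,5,6,7,8,9,10}→60
  placing 0:a first → 240 extensions
  placing 1:i first → 120 extensions
  placing 3:u first → 240 extensions
total linear extensions = 600

600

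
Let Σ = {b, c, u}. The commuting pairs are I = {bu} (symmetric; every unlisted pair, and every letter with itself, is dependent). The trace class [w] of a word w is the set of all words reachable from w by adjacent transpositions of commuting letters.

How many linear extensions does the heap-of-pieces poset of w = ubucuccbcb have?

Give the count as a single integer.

0(u) covers ∅
1(b) covers ∅
2(u) covers 0:u
3(c) covers 1:b, 2:u
4(u) covers 3:c
5(c) covers 4:u
6(c) covers 5:c
7(b) covers 6:c
8(c) covers 7:b
9(b) covers 8:c
floor of heap: 0:u, 1:b
completions by unplaced set U, small U first (add the entries for U minus each lowest piece of U):
  |U|=1: {9}:1
  |U|=2: {8,9}:1
  |U|=3: {7,8,9}:1
  |U|=4: {6,7,8,9}:1
  |U|=5: {5,6,7,8,9}:1
  |U|=6: {4,5,6,7,8,9}:1
  |U|=7: {3,4,5,6,7,8,9}:1
  |U|=8: {1,3,4,5,6,7,8,9}:1  {2,3,4,5,6,7,8,9}:1
  start at 0(u): 2
  start at 1(b): 1
sum over floor = 3

3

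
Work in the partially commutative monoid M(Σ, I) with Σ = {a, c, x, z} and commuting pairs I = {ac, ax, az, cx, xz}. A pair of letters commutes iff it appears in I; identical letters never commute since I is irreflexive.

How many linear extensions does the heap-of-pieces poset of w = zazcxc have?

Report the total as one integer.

#0=z has no predecessor
#1=a has no predecessor
#2=z depends on [0:z]
#3=c depends on [2:z]
#4=x has no predecessor
#5=c depends on [3:c]
sources: [0:z, 1:a, 4:x]
N(rest) = Σ N(rest − s) over sources s of rest; N(one piece) = 1:
  size 1 → [1]=1  [4]=1  [5]=1
  size 2 → [1,4]=2  [1,5]=2  [3,5]=1  [4,5]=2
  size 3 → [1,3,5]=3  [1,4,5]=6  [2,3,5]=1  [3,4,5]=3
  size 4 → [0,2,3,5]=1  [1,2,3,5]=4  [1,3,4,5]=12  [2,3,4,5]=4
  first=0(z) contributes 20
  first=1(a) contributes 5
  first=4(x) contributes 5
|[w]| = 30

30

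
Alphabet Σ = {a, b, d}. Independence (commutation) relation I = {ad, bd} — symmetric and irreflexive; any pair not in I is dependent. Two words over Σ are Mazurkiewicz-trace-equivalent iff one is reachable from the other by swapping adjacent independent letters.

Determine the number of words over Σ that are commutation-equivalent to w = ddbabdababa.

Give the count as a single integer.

piece 0:d — minimal
piece 1:d rests on {0:d}
piece 2:b — minimal
piece 3:a rests on {2:b}
piece 4:b rests on {3:a}
piece 5:d rests on {1:d}
piece 6:a rests on {4:b}
piece 7:b rests on {6:a}
piece 8:a rests on {7:b}
piece 9:b rests on {8:a}
piece 10:a rests on {9:b}
minimal pieces: {0:d, 2:b}
ways to finish when only these pieces remain (= sum over removing one remaining piece with nothing left below it):
  1 left: {5}→1  {10}→1
  2 left: {1,5}→1  {5,10}→2  {9,10}→1
  3 left: {0,1,5}→1  {1,5,10}→3  {5,9,10}→3  {8,9,10}→1
  4 left: {0,1,5,10}→4  {1,5,9,10}→6  {5,8,9,10}→4  {7,8,9,10}→1
  5 left: {0,1,5,9,10}→10  {1,5,8,9,10}→10  {5,7,8,9,10}→5  {6,7,8,9,10}→1
  6 left: {0,1,5,8,9,10}→20  {1,5,7,8,9,10}→15  {4,6,7,8,9,10}→1  {5,6,7,8,9,10}→6
  7 left: {0,1,5,7,8,9,10}→35  {1,5,6,7,8,9,10}→21  {3,4,6,7,8,9,10}→1  {4,5,6,7,8,9,10}→7
  8 left: {0,1,5,6,7,8,9,10}→56  {1,4,5,6,7,8,9,10}→28  {2,3,4,6,7,8,9,10}→1  {3,4,5,6,7,8,9,10}→8
  9 left: {0,1,4,5,6,7,8,9,10}→84  {1,3,4,5,6,7,8,9,10}→36  {2,3,4,5,6,7,8,9,10}→9
  placing 0:d first → 45 extensions
  placing 2:b first → 120 extensions
total linear extensions = 165

165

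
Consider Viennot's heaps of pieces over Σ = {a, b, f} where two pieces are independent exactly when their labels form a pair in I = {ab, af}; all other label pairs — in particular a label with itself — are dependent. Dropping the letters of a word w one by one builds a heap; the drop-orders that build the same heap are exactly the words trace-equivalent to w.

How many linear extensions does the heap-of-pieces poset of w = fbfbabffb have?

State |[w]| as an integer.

drop 0:f onto floor
drop 1:b onto {0:f}
drop 2:f onto {1:b}
drop 3:b onto {2:f}
drop 4:a onto floor
drop 5:b onto {3:b}
drop 6:f onto {5:b}
drop 7:f onto {6:f}
drop 8:b onto {7:f}
ground layer = {0:f, 4:a}
drop-orders for the pieces not yet dropped (sum over which currently-grounded one goes next):
  1 to go: {4} 1  {8} 1
  2 to go: {4,8} 2  {7,8} 1
  3 to go: {4,7,8} 3  {6,7,8} 1
  4 to go: {4,6,7,8} 4  {5,6,7,8} 1
  5 to go: {3,5,6,7,8} 1  {4,5,6,7,8} 5
  6 to go: {2,3,5,6,7,8} 1  {3,4,5,6,7,8} 6
  7 to go: {1,2,3,5,6,7,8} 1  {2,3,4,5,6,7,8} 7
  if 0:f drops first: 8 orders
  if 4:a drops first: 1 orders
heap linearizations: 9

9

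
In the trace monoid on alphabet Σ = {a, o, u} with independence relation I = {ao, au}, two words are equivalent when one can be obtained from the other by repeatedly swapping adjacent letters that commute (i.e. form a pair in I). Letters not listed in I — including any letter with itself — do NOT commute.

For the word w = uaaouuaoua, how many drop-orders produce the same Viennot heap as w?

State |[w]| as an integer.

drop 0:u onto floor
drop 1:a onto floor
drop 2:a onto {1:a}
drop 3:o onto {0:u}
drop 4:u onto {3:o}
drop 5:u onto {4:u}
drop 6:a onto {2:a}
drop 7:o onto {5:u}
drop 8:u onto {7:o}
drop 9:a onto {6:a}
ground layer = {0:u, 1:a}
drop-orders for the pieces not yet dropped (sum over which currently-grounded one goes next):
  1 to go: {8} 1  {9} 1
  2 to go: {6,9} 1  {7,8} 1  {8,9} 2
  3 to go: {2,6,9} 1  {5,7,8} 1  {6,8,9} 3  {7,8,9} 3
  4 to go: {1,2,6,9} 1  {2,6,8,9} 4  {4,5,7,8} 1  {5,7,8,9} 4  {6,7,8,9} 6
  5 to go: {1,2,6,8,9} 5  {2,6,7,8,9} 10  {3,4,5,7,8} 1  {4,5,7,8,9} 5  {5,6,7,8,9} 10
  6 to go: {0,3,4,5,7,8} 1  {1,2,6,7,8,9} 15  {2,5,6,7,8,9} 20  {3,4,5,7,8,9} 6  {4,5,6,7,8,9} 15
  7 to go: {0,3,4,5,7,8,9} 7  {1,2,5,6,7,8,9} 35  {2,4,5,6,7,8,9} 35  {3,4,5,6,7,8,9} 21
  8 to go: {0,3,4,5,6,7,8,9} 28  {1,2,4,5,6,7,8,9} 70  {2,3,4,5,6,7,8,9} 56
  if 0:u drops first: 126 orders
  if 1:a drops first: 84 orders
heap linearizations: 210

210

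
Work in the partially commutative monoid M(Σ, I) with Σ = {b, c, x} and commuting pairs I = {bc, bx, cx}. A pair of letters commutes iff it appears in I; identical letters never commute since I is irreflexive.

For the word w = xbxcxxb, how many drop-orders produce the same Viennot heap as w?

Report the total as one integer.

105

piece 0:x — minimal
piece 1:b — minimal
piece 2:x rests on {0:x}
piece 3:c — minimal
piece 4:x rests on {2:x}
piece 5:x rests on {4:x}
piece 6:b rests on {1:b}
minimal pieces: {0:x, 1:b, 3:c}
ways to finish when only these pieces remain (= sum over removing one remaining piece with nothing left below it):
  1 left: {3}→1  {5}→1  {6}→1
  2 left: {1,6}→1  {3,5}→2  {3,6}→2  {4,5}→1  {5,6}→2
  3 left: {1,3,6}→3  {1,5,6}→3  {2,4,5}→1  {3,4,5}→3  {3,5,6}→6  {4,5,6}→3
  4 left: {0,2,4,5}→1  {1,3,5,6}→12  {1,4,5,6}→6  {2,3,4,5}→4  {2,4,5,6}→4  {3,4,5,6}→12
  5 left: {0,2,3,4,5}→5  {0,2,4,5,6}→5  {1,2,4,5,6}→10  {1,3,4,5,6}→30  {2,3,4,5,6}→20
  placing 0:x first → 60 extensions
  placing 1:b first → 30 extensions
  placing 3:c first → 15 extensions
total linear extensions = 105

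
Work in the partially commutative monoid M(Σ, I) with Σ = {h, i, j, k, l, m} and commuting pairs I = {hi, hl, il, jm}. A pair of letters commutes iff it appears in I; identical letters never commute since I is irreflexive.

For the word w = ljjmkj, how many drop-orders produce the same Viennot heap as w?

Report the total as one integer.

3

#0=l has no predecessor
#1=j depends on [0:l]
#2=j depends on [1:j]
#3=m depends on [0:l]
#4=k depends on [2:j, 3:m]
#5=j depends on [4:k]
sources: [0:l]
N(rest) = Σ N(rest − s) over sources s of rest; N(one piece) = 1:
  size 1 → [5]=1
  size 2 → [4,5]=1
  size 3 → [2,4,5]=1  [3,4,5]=1
  size 4 → [1,2,4,5]=1  [2,3,4,5]=2
  first=0(l) contributes 3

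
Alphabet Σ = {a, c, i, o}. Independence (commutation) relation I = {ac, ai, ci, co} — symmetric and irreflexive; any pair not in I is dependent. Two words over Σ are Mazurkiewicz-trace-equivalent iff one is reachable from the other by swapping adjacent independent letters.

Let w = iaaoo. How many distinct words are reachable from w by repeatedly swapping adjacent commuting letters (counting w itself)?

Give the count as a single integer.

drop 0:i onto floor
drop 1:a onto floor
drop 2:a onto {1:a}
drop 3:o onto {0:i, 2:a}
drop 4:o onto {3:o}
ground layer = {0:i, 1:a}
drop-orders for the pieces not yet dropped (sum over which currently-grounded one goes next):
  1 to go: {4} 1
  2 to go: {3,4} 1
  3 to go: {0,3,4} 1  {2,3,4} 1
  if 0:i drops first: 1 orders
  if 1:a drops first: 2 orders
heap linearizations: 3

3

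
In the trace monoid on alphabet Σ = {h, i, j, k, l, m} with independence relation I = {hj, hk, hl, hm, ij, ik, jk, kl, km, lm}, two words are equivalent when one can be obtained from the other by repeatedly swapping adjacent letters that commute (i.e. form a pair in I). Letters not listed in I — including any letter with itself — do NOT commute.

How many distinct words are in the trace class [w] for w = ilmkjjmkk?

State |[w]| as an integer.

#0=i has no predecessor
#1=l depends on [0:i]
#2=m depends on [0:i]
#3=k has no predecessor
#4=j depends on [1:l, 2:m]
#5=j depends on [4:j]
#6=m depends on [5:j]
#7=k depends on [3:k]
#8=k depends on [7:k]
sources: [0:i, 3:k]
N(rest) = Σ N(rest − s) over sources s of rest; N(one piece) = 1:
  size 1 → [6]=1  [8]=1
  size 2 → [5,6]=1  [6,8]=2  [7,8]=1
  size 3 → [3,7,8]=1  [4,5,6]=1  [5,6,8]=3  [6,7,8]=3
  size 4 → [1,4,5,6]=1  [2,4,5,6]=1  [3,6,7,8]=4  [4,5,6,8]=4  [5,6,7,8]=6
  size 5 → [1,2,4,5,6]=2  [1,4,5,6,8]=5  [2,4,5,6,8]=5  [3,5,6,7,8]=10  [4,5,6,7,8]=10
  size 6 → [0,1,2,4,5,6]=2  [1,2,4,5,6,8]=12  [1,4,5,6,7,8]=15  [2,4,5,6,7,8]=15  [3,4,5,6,7,8]=20
  size 7 → [0,1,2,4,5,6,8]=14  [1,2,4,5,6,7,8]=42  [1,3,4,5,6,7,8]=35  [2,3,4,5,6,7,8]=35
  first=0(i) contributes 112
  first=3(k) contributes 56
|[w]| = 168

168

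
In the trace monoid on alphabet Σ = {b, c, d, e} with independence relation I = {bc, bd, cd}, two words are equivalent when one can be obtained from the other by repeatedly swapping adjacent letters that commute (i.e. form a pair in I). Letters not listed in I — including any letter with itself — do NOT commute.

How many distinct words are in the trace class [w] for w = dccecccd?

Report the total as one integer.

drop 0:d onto floor
drop 1:c onto floor
drop 2:c onto {1:c}
drop 3:e onto {0:d, 2:c}
drop 4:c onto {3:e}
drop 5:c onto {4:c}
drop 6:c onto {5:c}
drop 7:d onto {3:e}
ground layer = {0:d, 1:c}
drop-orders for the pieces not yet dropped (sum over which currently-grounded one goes next):
  1 to go: {6} 1  {7} 1
  2 to go: {5,6} 1  {6,7} 2
  3 to go: {4,5,6} 1  {5,6,7} 3
  4 to go: {4,5,6,7} 4
  5 to go: {3,4,5,6,7} 4
  6 to go: {0,3,4,5,6,7} 4  {2,3,4,5,6,7} 4
  if 0:d drops first: 4 orders
  if 1:c drops first: 8 orders
heap linearizations: 12

12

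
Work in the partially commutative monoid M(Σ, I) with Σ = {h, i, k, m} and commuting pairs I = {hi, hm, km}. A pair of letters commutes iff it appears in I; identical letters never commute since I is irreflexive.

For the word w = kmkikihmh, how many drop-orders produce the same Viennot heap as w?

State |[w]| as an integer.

18

drop 0:k onto floor
drop 1:m onto floor
drop 2:k onto {0:k}
drop 3:i onto {1:m, 2:k}
drop 4:k onto {3:i}
drop 5:i onto {4:k}
drop 6:h onto {4:k}
drop 7:m onto {5:i}
drop 8:h onto {6:h}
ground layer = {0:k, 1:m}
drop-orders for the pieces not yet dropped (sum over which currently-grounded one goes next):
  1 to go: {7} 1  {8} 1
  2 to go: {5,7} 1  {6,8} 1  {7,8} 2
  3 to go: {5,7,8} 3  {6,7,8} 3
  4 to go: {5,6,7,8} 6
  5 to go: {4,5,6,7,8} 6
  6 to go: {3,4,5,6,7,8} 6
  7 to go: {1,3,4,5,6,7,8} 6  {2,3,4,5,6,7,8} 6
  if 0:k drops first: 12 orders
  if 1:m drops first: 6 orders
heap linearizations: 18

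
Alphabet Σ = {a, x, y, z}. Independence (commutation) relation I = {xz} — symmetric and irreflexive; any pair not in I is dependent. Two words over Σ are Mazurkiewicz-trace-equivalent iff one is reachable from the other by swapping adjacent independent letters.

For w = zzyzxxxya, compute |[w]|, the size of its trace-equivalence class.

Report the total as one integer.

#0=z has no predecessor
#1=z depends on [0:z]
#2=y depends on [1:z]
#3=z depends on [2:y]
#4=x depends on [2:y]
#5=x depends on [4:x]
#6=x depends on [5:x]
#7=y depends on [3:z, 6:x]
#8=a depends on [7:y]
sources: [0:z]
N(rest) = Σ N(rest − s) over sources s of rest; N(one piece) = 1:
  size 1 → [8]=1
  size 2 → [7,8]=1
  size 3 → [3,7,8]=1  [6,7,8]=1
  size 4 → [3,6,7,8]=2  [5,6,7,8]=1
  size 5 → [3,5,6,7,8]=3  [4,5,6,7,8]=1
  size 6 → [3,4,5,6,7,8]=4
  size 7 → [2,3,4,5,6,7,8]=4
  first=0(z) contributes 4

4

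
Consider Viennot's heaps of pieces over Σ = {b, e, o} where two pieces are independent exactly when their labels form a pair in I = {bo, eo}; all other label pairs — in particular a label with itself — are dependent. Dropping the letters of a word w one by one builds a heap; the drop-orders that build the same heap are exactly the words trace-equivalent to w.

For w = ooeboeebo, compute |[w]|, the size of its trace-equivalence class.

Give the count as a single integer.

126

piece 0:o — minimal
piece 1:o rests on {0:o}
piece 2:e — minimal
piece 3:b rests on {2:e}
piece 4:o rests on {1:o}
piece 5:e rests on {3:b}
piece 6:e rests on {5:e}
piece 7:b rests on {6:e}
piece 8:o rests on {4:o}
minimal pieces: {0:o, 2:e}
ways to finish when only these pieces remain (= sum over removing one remaining piece with nothing left below it):
  1 left: {7}→1  {8}→1
  2 left: {4,8}→1  {6,7}→1  {7,8}→2
  3 left: {1,4,8}→1  {4,7,8}→3  {5,6,7}→1  {6,7,8}→3
  4 left: {0,1,4,8}→1  {1,4,7,8}→4  {3,5,6,7}→1  {4,6,7,8}→6  {5,6,7,8}→4
  5 left: {0,1,4,7,8}→5  {1,4,6,7,8}→10  {2,3,5,6,7}→1  {3,5,6,7,8}→5  {4,5,6,7,8}→10
  6 left: {0,1,4,6,7,8}→15  {1,4,5,6,7,8}→20  {2,3,5,6,7,8}→6  {3,4,5,6,7,8}→15
  7 left: {0,1,4,5,6,7,8}→35  {1,3,4,5,6,7,8}→35  {2,3,4,5,6,7,8}→21
  placing 0:o first → 56 extensions
  placing 2:e first → 70 extensions
total linear extensions = 126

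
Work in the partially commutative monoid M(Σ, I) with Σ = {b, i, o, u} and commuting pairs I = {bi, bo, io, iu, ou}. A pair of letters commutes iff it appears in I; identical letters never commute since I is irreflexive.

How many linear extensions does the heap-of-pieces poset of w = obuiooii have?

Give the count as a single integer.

560

#0=o has no predecessor
#1=b has no predecessor
#2=u depends on [1:b]
#3=i has no predecessor
#4=o depends on [0:o]
#5=o depends on [4:o]
#6=i depends on [3:i]
#7=i depends on [6:i]
sources: [0:o, 1:b, 3:i]
N(rest) = Σ N(rest − s) over sources s of rest; N(one piece) = 1:
  size 1 → [2]=1  [5]=1  [7]=1
  size 2 → [1,2]=1  [2,5]=2  [2,7]=2  [4,5]=1  [5,7]=2  [6,7]=1
  size 3 → [0,4,5]=1  [1,2,5]=3  [1,2,7]=3  [2,4,5]=3  [2,5,7]=6  [2,6,7]=3  [3,6,7]=1  [4,5,7]=3  [5,6,7]=3
  size 4 → [0,2,4,5]=4  [0,4,5,7]=4  [1,2,4,5]=6  [1,2,5,7]=12  [1,2,6,7]=6  [2,3,6,7]=4  [2,4,5,7]=12  [2,5,6,7]=12  [3,5,6,7]=4  [4,5,6,7]=6
  size 5 → [0,1,2,4,5]=10  [0,2,4,5,7]=20  [0,4,5,6,7]=10  [1,2,3,6,7]=10  [1,2,4,5,7]=30  [1,2,5,6,7]=30  [2,3,5,6,7]=20  [2,4,5,6,7]=30  [3,4,5,6,7]=10
  size 6 → [0,1,2,4,5,7]=60  [0,2,4,5,6,7]=60  [0,3,4,5,6,7]=20  [1,2,3,5,6,7]=60  [1,2,4,5,6,7]=90  [2,3,4,5,6,7]=60
  first=0(o) contributes 210
  first=1(b) contributes 140
  first=3(i) contributes 210
|[w]| = 560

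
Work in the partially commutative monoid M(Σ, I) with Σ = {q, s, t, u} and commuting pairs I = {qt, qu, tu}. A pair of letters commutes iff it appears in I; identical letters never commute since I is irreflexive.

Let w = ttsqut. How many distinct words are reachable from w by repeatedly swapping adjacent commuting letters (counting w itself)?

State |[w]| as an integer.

6

0(t) covers ∅
1(t) covers 0:t
2(s) covers 1:t
3(q) covers 2:s
4(u) covers 2:s
5(t) covers 2:s
floor of heap: 0:t
completions by unplaced set U, small U first (add the entries for U minus each lowest piece of U):
  |U|=1: {3}:1  {4}:1  {5}:1
  |U|=2: {3,4}:2  {3,5}:2  {4,5}:2
  |U|=3: {3,4,5}:6
  |U|=4: {2,3,4,5}:6
  start at 0(t): 6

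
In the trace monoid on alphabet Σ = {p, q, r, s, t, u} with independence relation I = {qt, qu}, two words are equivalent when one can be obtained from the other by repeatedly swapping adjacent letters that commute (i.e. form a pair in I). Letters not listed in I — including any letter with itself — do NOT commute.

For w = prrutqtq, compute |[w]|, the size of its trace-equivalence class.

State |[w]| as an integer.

10

drop 0:p onto floor
drop 1:r onto {0:p}
drop 2:r onto {1:r}
drop 3:u onto {2:r}
drop 4:t onto {3:u}
drop 5:q onto {2:r}
drop 6:t onto {4:t}
drop 7:q onto {5:q}
ground layer = {0:p}
drop-orders for the pieces not yet dropped (sum over which currently-grounded one goes next):
  1 to go: {6} 1  {7} 1
  2 to go: {4,6} 1  {5,7} 1  {6,7} 2
  3 to go: {3,4,6} 1  {4,6,7} 3  {5,6,7} 3
  4 to go: {3,4,6,7} 4  {4,5,6,7} 6
  5 to go: {3,4,5,6,7} 10
  6 to go: {2,3,4,5,6,7} 10
  if 0:p drops first: 10 orders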